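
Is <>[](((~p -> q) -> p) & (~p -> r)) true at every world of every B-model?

Not valid

Tableau for the negation ~<>[](((~p -> q) -> p) & (~p -> r)):
1. ~<>[](((~p -> q) -> p) & (~p -> r)), w0
2. ~[](((~p -> q) -> p) & (~p -> r)), w0
3. ~(((~p -> q) -> p) & (~p -> r)), w1
4. ~[](((~p -> q) -> p) & (~p -> r)), w1
5. ~(~p -> r), w1
6. ~p, w1
7. ~r, w1
8. ~(((~p -> q) -> p) & (~p -> r)), w2
9. ~(~p -> r), w2
10. ~p, w2
11. ~r, w2
Accessibility: w0Rw0, w0Rw1, w1Rw0, w1Rw1, w1Rw2, w2Rw1, w2Rw2
The negation has an open branch (countermodel exists).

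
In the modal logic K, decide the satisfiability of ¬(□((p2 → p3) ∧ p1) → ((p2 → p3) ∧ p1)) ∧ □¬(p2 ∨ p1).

1. ¬(□((p2 → p3) ∧ p1) → ((p2 → p3) ∧ p1)) ∧ □¬(p2 ∨ p1), u
2. ¬(□((p2 → p3) ∧ p1) → ((p2 → p3) ∧ p1)), u   [∧-rule on 1]
3. □¬(p2 ∨ p1), u   [∧-rule on 1]
4. □((p2 → p3) ∧ p1), u   [¬→-rule on 2]
5. ¬((p2 → p3) ∧ p1), u   [¬→-rule on 2]
6. ¬p1, u   [¬∧-rule on 5 (branches; this branch)]

Satisfiable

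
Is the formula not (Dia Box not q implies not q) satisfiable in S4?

Satisfiable (open branch found)

1. not (Dia Box not q implies not q), 0
2. Dia Box not q, 0
3. q, 0
4. Box not q, 1
5. not q, 1
Accessibility: 0R0, 0R1, 1R1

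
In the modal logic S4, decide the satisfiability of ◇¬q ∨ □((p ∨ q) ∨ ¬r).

Satisfiable

1. ◇¬q ∨ □((p ∨ q) ∨ ¬r), 0
2. □((p ∨ q) ∨ ¬r), 0
3. (p ∨ q) ∨ ¬r, 0
4. ¬r, 0
Accessibility: 0R0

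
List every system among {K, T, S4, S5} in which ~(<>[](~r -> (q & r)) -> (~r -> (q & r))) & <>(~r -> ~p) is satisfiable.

S4-tableau for the formula:
1. ~(<>[](~r -> (q & r)) -> (~r -> (q & r))) & <>(~r -> ~p), w0
2. ~(<>[](~r -> (q & r)) -> (~r -> (q & r))), w0   [&-rule on 1]
3. <>(~r -> ~p), w0   [&-rule on 1]
4. <>[](~r -> (q & r)), w0   [~->-rule on 2]
5. ~(~r -> (q & r)), w0   [~->-rule on 2]
6. ~r, w0   [~->-rule on 5]
7. ~(q & r), w0   [~->-rule on 5]
8. ~r -> ~p, w1   [<>-rule on 3: fresh world w1, w0Rw1]
9. ~p, w1   [->-rule on 8 (branches; this branch)]
10. [](~r -> (q & r)), w2   [<>-rule on 4: fresh world w2, w0Rw2]
11. ~r -> (q & r), w2   [[]-rule on 10 via w2Rw2]
12. q & r, w2   [->-rule on 11 (branches; this branch)]
13. q, w2   [&-rule on 12]
14. r, w2   [&-rule on 12]
Accessibility: w0Rw0, w0Rw1, w0Rw2, w1Rw1, w2Rw2
Complete open branch: satisfiable in S4, hence also in K, T (this S4-model is also a K-model and a T-model).
S5-tableau for the formula:
1. ~(<>[](~r -> (q & r)) -> (~r -> (q & r))) & <>(~r -> ~p), w0
2. ~(<>[](~r -> (q & r)) -> (~r -> (q & r))), w0   [&-rule on 1]
3. <>(~r -> ~p), w0   [&-rule on 1]
4. <>[](~r -> (q & r)), w0   [~->-rule on 2]
5. ~(~r -> (q & r)), w0   [~->-rule on 2]
6. ~r, w0   [~->-rule on 5]
7. ~(q & r), w0   [~->-rule on 5]
8. ~r -> ~p, w1   [<>-rule on 3: fresh world w1, w0Rw1]
9. ~p, w1   [->-rule on 8 (branches; this branch)]
10. [](~r -> (q & r)), w2   [<>-rule on 4: fresh world w2, w0Rw2]
11. ~r -> (q & r), w0   [[]-rule on 10 via w2Rw0]
12. ~r -> (q & r), w1   [[]-rule on 10 via w2Rw1]
13. ~r -> (q & r), w2   [[]-rule on 10 via w2Rw2]
14. q & r, w0   [->-rule on 11 (branches; this branch)]
15. q, w0   [&-rule on 14]
16. r, w0   [&-rule on 14]
Accessibility: w0Rw0, w0Rw1, w0Rw2, w1Rw0, w1Rw1, w1Rw2, w2Rw0, w2Rw1, w2Rw2
Branch closes: r and ~r both at w0.
Every branch closes (one shown): unsatisfiable in S5.

K, T, S4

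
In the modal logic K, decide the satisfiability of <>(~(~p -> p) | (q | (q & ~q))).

1. <>(~(~p -> p) | (q | (q & ~q))), 0
2. ~(~p -> p) | (q | (q & ~q)), 1
3. q | (q & ~q), 1
4. q, 1
Accessibility: 0R1

Satisfiable (open branch found)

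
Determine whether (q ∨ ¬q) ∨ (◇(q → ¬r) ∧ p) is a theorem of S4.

Yes, valid

Tableau for the negation ¬((q ∨ ¬q) ∨ (◇(q → ¬r) ∧ p)):
1. ¬((q ∨ ¬q) ∨ (◇(q → ¬r) ∧ p)), u
2. ¬(q ∨ ¬q), u
3. ¬(◇(q → ¬r) ∧ p), u
4. ¬q, u
5. q, u
Accessibility: uRu
Branch closes: q and ¬q both at u.
Every branch of the negation's tableau closes; the branch above is one of them.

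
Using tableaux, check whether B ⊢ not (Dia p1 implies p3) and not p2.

No, not valid

Tableau for the negation not (not (Dia p1 implies p3) and not p2):
1. not (not (Dia p1 implies p3) and not p2), 0
2. p2, 0
Accessibility: 0R0
The negation has an open branch (countermodel exists).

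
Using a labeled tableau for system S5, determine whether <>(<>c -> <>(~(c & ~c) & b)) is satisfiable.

Satisfiable

1. <>(<>c -> <>(~(c & ~c) & b)), u
2. <>c -> <>(~(c & ~c) & b), v
3. <>(~(c & ~c) & b), v
4. ~(c & ~c) & b, w
5. ~(c & ~c), w
6. b, w
7. c, w
Accessibility: uRu, uRv, uRw, vRu, vRv, vRw, wRu, wRv, wRw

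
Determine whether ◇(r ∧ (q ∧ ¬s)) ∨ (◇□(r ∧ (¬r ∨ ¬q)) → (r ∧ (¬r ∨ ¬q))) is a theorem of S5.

Tableau for the negation ¬(◇(r ∧ (q ∧ ¬s)) ∨ (◇□(r ∧ (¬r ∨ ¬q)) → (r ∧ (¬r ∨ ¬q)))):
1. ¬(◇(r ∧ (q ∧ ¬s)) ∨ (◇□(r ∧ (¬r ∨ ¬q)) → (r ∧ (¬r ∨ ¬q)))), u
2. ¬◇(r ∧ (q ∧ ¬s)), u
3. ¬(◇□(r ∧ (¬r ∨ ¬q)) → (r ∧ (¬r ∨ ¬q))), u
4. ◇□(r ∧ (¬r ∨ ¬q)), u
5. ¬(r ∧ (¬r ∨ ¬q)), u
6. ¬(r ∧ (q ∧ ¬s)), u
7. ¬(¬r ∨ ¬q), u
8. r, u
9. q, u
10. ¬(q ∧ ¬s), u
11. s, u
12. □(r ∧ (¬r ∨ ¬q)), v
13. ¬(r ∧ (q ∧ ¬s)), v
14. r ∧ (¬r ∨ ¬q), u
15. ¬r ∨ ¬q, u
16. r ∧ (¬r ∨ ¬q), v
17. r, v
18. ¬r ∨ ¬q, v
19. ¬(q ∧ ¬s), v
20. ¬q, u
Accessibility: uRu, uRv, vRu, vRv
Branch closes: q and ¬q both at u.
All branches of the negation close; one closing branch shown above.

Valid in S5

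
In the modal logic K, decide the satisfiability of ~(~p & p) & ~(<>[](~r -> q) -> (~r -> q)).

1. ~(~p & p) & ~(<>[](~r -> q) -> (~r -> q)), 0
2. ~(~p & p), 0   [&-rule on 1]
3. ~(<>[](~r -> q) -> (~r -> q)), 0   [&-rule on 1]
4. <>[](~r -> q), 0   [~->-rule on 3]
5. ~(~r -> q), 0   [~->-rule on 3]
6. ~r, 0   [~->-rule on 5]
7. ~q, 0   [~->-rule on 5]
8. ~p, 0   [~&-rule on 2 (branches; this branch)]
9. [](~r -> q), 1   [<>-rule on 4: fresh world 1, 0R1]
Accessibility: 0R1

Yes, satisfiable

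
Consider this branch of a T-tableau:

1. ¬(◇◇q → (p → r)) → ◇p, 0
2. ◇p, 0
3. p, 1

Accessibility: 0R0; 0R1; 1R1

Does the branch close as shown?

No, open

No world carries both an atom and its negation.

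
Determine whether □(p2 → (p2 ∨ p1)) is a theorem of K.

Tableau for the negation ¬□(p2 → (p2 ∨ p1)):
1. ¬□(p2 → (p2 ∨ p1)), u
2. ¬(p2 → (p2 ∨ p1)), v
3. p2, v
4. ¬(p2 ∨ p1), v
5. ¬p2, v
6. ¬p1, v
Accessibility: uRv
Branch closes: p2 and ¬p2 both at v.
Every branch of the negation's tableau closes; the branch above is one of them.

Valid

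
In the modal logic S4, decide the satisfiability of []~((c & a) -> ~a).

Yes, satisfiable

1. []~((c & a) -> ~a), w0
2. ~((c & a) -> ~a), w0
3. c & a, w0
4. a, w0
5. c, w0
Accessibility: w0Rw0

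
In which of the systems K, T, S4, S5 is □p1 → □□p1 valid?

S4, S5

T-tableau for the negation ¬(□p1 → □□p1):
1. ¬(□p1 → □□p1), w0
2. □p1, w0
3. ¬□□p1, w0
4. p1, w0
5. ¬□p1, w1
6. p1, w1
7. ¬p1, w2
Accessibility: w0Rw0, w0Rw1, w1Rw1, w1Rw2, w2Rw2
Complete open branch: countermodel on a T-frame, so not valid in T, nor in K (the same frame is also a K-frame).
S4-tableau for the negation ¬(□p1 → □□p1):
1. ¬(□p1 → □□p1), w0
2. □p1, w0
3. ¬□□p1, w0
4. p1, w0
5. ¬□p1, w1
6. p1, w1
7. ¬p1, w2
8. p1, w2
Accessibility: w0Rw0, w0Rw1, w0Rw2, w1Rw1, w1Rw2, w2Rw2
Branch closes: p1 and ¬p1 both at w2.
Every branch closes (one shown): valid in S4, hence also in S5 (every theorem of S4 is a theorem of S5).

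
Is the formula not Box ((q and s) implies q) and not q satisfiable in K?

1. not Box ((q and s) implies q) and not q, w0
2. not Box ((q and s) implies q), w0   [and-rule on 1]
3. not q, w0   [and-rule on 1]
4. not ((q and s) implies q), w1   [neg-Box-rule on 2: fresh world w1, w0Rw1]
5. q and s, w1   [neg-implies-rule on 4]
6. not q, w1   [neg-implies-rule on 4]
7. q, w1   [and-rule on 5]
8. s, w1   [and-rule on 5]
Accessibility: w0Rw1
Branch closes: q and not q both at w1.
All branches of the tableau close; one closing branch shown above.

Unsatisfiable (every branch closes)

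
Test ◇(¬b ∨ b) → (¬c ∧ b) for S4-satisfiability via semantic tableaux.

Yes, satisfiable

1. ◇(¬b ∨ b) → (¬c ∧ b), w0
2. ¬c ∧ b, w0
3. ¬c, w0
4. b, w0
Accessibility: w0Rw0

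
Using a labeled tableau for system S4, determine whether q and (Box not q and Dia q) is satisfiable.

Unsatisfiable

1. q and (Box not q and Dia q), u
2. q, u
3. Box not q and Dia q, u
4. Box not q, u
5. Dia q, u
6. not q, u
Accessibility: uRu
Branch closes: q and not q both at u.
Every branch closes; the branch above is one of them.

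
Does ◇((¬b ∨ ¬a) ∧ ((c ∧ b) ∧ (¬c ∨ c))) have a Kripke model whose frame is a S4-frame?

1. ◇((¬b ∨ ¬a) ∧ ((c ∧ b) ∧ (¬c ∨ c))), 0
2. (¬b ∨ ¬a) ∧ ((c ∧ b) ∧ (¬c ∨ c)), 1
3. ¬b ∨ ¬a, 1
4. (c ∧ b) ∧ (¬c ∨ c), 1
5. c ∧ b, 1
6. ¬c ∨ c, 1
7. c, 1
8. b, 1
9. ¬a, 1
Accessibility: 0R0, 0R1, 1R1

Satisfiable (open branch found)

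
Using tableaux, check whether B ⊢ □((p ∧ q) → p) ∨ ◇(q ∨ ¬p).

Valid

Tableau for the negation ¬(□((p ∧ q) → p) ∨ ◇(q ∨ ¬p)):
1. ¬(□((p ∧ q) → p) ∨ ◇(q ∨ ¬p)), u
2. ¬□((p ∧ q) → p), u
3. ¬◇(q ∨ ¬p), u
4. ¬(q ∨ ¬p), u
5. ¬q, u
6. p, u
7. ¬((p ∧ q) → p), v
8. p ∧ q, v
9. ¬p, v
10. p, v
11. q, v
Accessibility: uRu, uRv, vRu, vRv
Branch closes: p and ¬p both at v.
Every branch of the negation's tableau closes; the branch above is one of them.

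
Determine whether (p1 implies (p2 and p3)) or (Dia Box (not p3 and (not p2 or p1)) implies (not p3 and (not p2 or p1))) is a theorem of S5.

Valid in S5

Tableau for the negation not ((p1 implies (p2 and p3)) or (Dia Box (not p3 and (not p2 or p1)) implies (not p3 and (not p2 or p1)))):
1. not ((p1 implies (p2 and p3)) or (Dia Box (not p3 and (not p2 or p1)) implies (not p3 and (not p2 or p1)))), u
2. not (p1 implies (p2 and p3)), u
3. not (Dia Box (not p3 and (not p2 or p1)) implies (not p3 and (not p2 or p1))), u
4. p1, u
5. not (p2 and p3), u
6. Dia Box (not p3 and (not p2 or p1)), u
7. not (not p3 and (not p2 or p1)), u
8. not p2, u
9. p3, u
10. Box (not p3 and (not p2 or p1)), v
11. not p3 and (not p2 or p1), u
12. not p3, u
13. not p2 or p1, u
Accessibility: uRu, uRv, vRu, vRv
Branch closes: p3 and not p3 both at u.
All branches of the negation close; one closing branch shown above.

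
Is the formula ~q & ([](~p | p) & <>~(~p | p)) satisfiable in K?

Unsatisfiable

1. ~q & ([](~p | p) & <>~(~p | p)), u
2. ~q, u
3. [](~p | p) & <>~(~p | p), u
4. [](~p | p), u
5. <>~(~p | p), u
6. ~(~p | p), v
7. p, v
8. ~p, v
Accessibility: uRv
Branch closes: p and ~p both at v.
Every branch closes; the branch above is one of them.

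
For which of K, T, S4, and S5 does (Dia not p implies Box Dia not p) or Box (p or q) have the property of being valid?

S4-tableau for the negation not ((Dia not p implies Box Dia not p) or Box (p or q)):
1. not ((Dia not p implies Box Dia not p) or Box (p or q)), u
2. not (Dia not p implies Box Dia not p), u
3. not Box (p or q), u
4. Dia not p, u
5. not Box Dia not p, u
6. not (p or q), v
7. not p, v
8. not q, v
9. not p, w
10. not Dia not p, x
11. p, x
Accessibility: uRu, uRv, uRw, uRx, vRv, wRw, xRx
Complete open branch: countermodel on an S4-frame, so not valid in S4, nor in K, T (the same frame is also a K-frame and a T-frame).
S5-tableau for the negation not ((Dia not p implies Box Dia not p) or Box (p or q)):
1. not ((Dia not p implies Box Dia not p) or Box (p or q)), u
2. not (Dia not p implies Box Dia not p), u
3. not Box (p or q), u
4. Dia not p, u
5. not Box Dia not p, u
6. not (p or q), v
7. not p, v
8. not q, v
9. not p, w
10. not Dia not p, x
11. p, u
12. p, v
Accessibility: uRu, uRv, uRw, uRx, vRu, vRv, vRw, vRx, wRu, wRv, wRw, wRx, xRu, xRv, xRw, xRx
Branch closes: p and not p both at v.
Every branch closes (one shown): valid in S5.

S5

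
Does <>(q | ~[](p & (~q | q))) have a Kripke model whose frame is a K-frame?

Yes, satisfiable

1. <>(q | ~[](p & (~q | q))), u
2. q | ~[](p & (~q | q)), v
3. ~[](p & (~q | q)), v
4. ~(p & (~q | q)), w
5. ~p, w
Accessibility: uRv, vRw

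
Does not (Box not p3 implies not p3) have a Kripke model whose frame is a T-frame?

1. not (Box not p3 implies not p3), u
2. Box not p3, u
3. p3, u
4. not p3, u
Accessibility: uRu
Branch closes: p3 and not p3 both at u.
Every branch closes; the branch above is one of them.

Unsatisfiable (every branch closes)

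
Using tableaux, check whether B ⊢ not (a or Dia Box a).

Tableau for the negation a or Dia Box a:
1. a or Dia Box a, 0
2. Dia Box a, 0   [or-rule on 1 (branches; this branch)]
3. Box a, 1   [Dia-rule on 2: fresh world 1, 0R1]
4. a, 0   [Box-rule on 3 via 1R0]
5. a, 1   [Box-rule on 3 via 1R1]
Accessibility: 0R0, 0R1, 1R0, 1R1
The negation has an open branch (countermodel exists).

Not valid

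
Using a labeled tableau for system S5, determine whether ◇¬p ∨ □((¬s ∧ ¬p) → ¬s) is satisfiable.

1. ◇¬p ∨ □((¬s ∧ ¬p) → ¬s), w0
2. □((¬s ∧ ¬p) → ¬s), w0   [∨-rule on 1 (branches; this branch)]
3. (¬s ∧ ¬p) → ¬s, w0   [□-rule on 2 via w0Rw0]
4. ¬s, w0   [→-rule on 3 (branches; this branch)]
Accessibility: w0Rw0

Yes, satisfiable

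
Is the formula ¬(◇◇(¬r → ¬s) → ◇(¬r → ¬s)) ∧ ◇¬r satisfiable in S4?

1. ¬(◇◇(¬r → ¬s) → ◇(¬r → ¬s)) ∧ ◇¬r, 0
2. ¬(◇◇(¬r → ¬s) → ◇(¬r → ¬s)), 0
3. ◇¬r, 0
4. ◇◇(¬r → ¬s), 0
5. ¬◇(¬r → ¬s), 0
6. ¬(¬r → ¬s), 0
7. ¬r, 0
8. s, 0
9. ¬r, 1
10. ¬(¬r → ¬s), 1
11. s, 1
12. ◇(¬r → ¬s), 2
13. ¬(¬r → ¬s), 2
14. ¬r, 2
15. s, 2
16. ¬r → ¬s, 3
17. ¬(¬r → ¬s), 3
18. ¬r, 3
19. s, 3
20. ¬s, 3
Accessibility: 0R0, 0R1, 0R2, 0R3, 1R1, 2R2, 2R3, 3R3
Branch closes: s and ¬s both at 3.
(One branch shown.) All branches close.

Unsatisfiable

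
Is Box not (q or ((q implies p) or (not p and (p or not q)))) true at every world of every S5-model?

Not valid

Tableau for the negation not Box not (q or ((q implies p) or (not p and (p or not q)))):
1. not Box not (q or ((q implies p) or (not p and (p or not q)))), w0
2. q or ((q implies p) or (not p and (p or not q))), w1   [neg-Box-rule on 1: fresh world w1, w0Rw1]
3. (q implies p) or (not p and (p or not q)), w1   [or-rule on 2 (branches; this branch)]
4. not p and (p or not q), w1   [or-rule on 3 (branches; this branch)]
5. not p, w1   [and-rule on 4]
6. p or not q, w1   [and-rule on 4]
7. not q, w1   [or-rule on 6 (branches; this branch)]
Accessibility: w0Rw0, w0Rw1, w1Rw0, w1Rw1
The negation has an open branch (countermodel exists).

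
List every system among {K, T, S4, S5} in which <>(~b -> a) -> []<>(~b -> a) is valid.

S5-tableau for the negation ~(<>(~b -> a) -> []<>(~b -> a)):
1. ~(<>(~b -> a) -> []<>(~b -> a)), 0
2. <>(~b -> a), 0
3. ~[]<>(~b -> a), 0
4. ~b -> a, 1
5. a, 1
6. ~<>(~b -> a), 2
7. ~(~b -> a), 0
8. ~b, 0
9. ~a, 0
10. ~(~b -> a), 1
11. ~b, 1
12. ~a, 1
Accessibility: 0R0, 0R1, 0R2, 1R0, 1R1, 1R2, 2R0, 2R1, 2R2
Branch closes: a and ~a both at 1.
Every branch closes (one shown): valid in S5.
S4-tableau for the negation ~(<>(~b -> a) -> []<>(~b -> a)):
1. ~(<>(~b -> a) -> []<>(~b -> a)), 0
2. <>(~b -> a), 0
3. ~[]<>(~b -> a), 0
4. ~b -> a, 1
5. a, 1
6. ~<>(~b -> a), 2
7. ~(~b -> a), 2
8. ~b, 2
9. ~a, 2
Accessibility: 0R0, 0R1, 0R2, 1R1, 2R2
Complete open branch: countermodel on an S4-frame, so not valid in S4, nor in K, T (the same frame is also a K-frame and a T-frame).

S5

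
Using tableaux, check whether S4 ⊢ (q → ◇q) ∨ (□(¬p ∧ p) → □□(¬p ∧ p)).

Valid

Tableau for the negation ¬((q → ◇q) ∨ (□(¬p ∧ p) → □□(¬p ∧ p))):
1. ¬((q → ◇q) ∨ (□(¬p ∧ p) → □□(¬p ∧ p))), w0
2. ¬(q → ◇q), w0
3. ¬(□(¬p ∧ p) → □□(¬p ∧ p)), w0
4. q, w0
5. ¬◇q, w0
6. □(¬p ∧ p), w0
7. ¬□□(¬p ∧ p), w0
8. ¬q, w0
Accessibility: w0Rw0
Branch closes: q and ¬q both at w0.
Every branch of the negation's tableau closes; the branch above is one of them.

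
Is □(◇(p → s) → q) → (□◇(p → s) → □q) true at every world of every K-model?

Valid

Tableau for the negation ¬(□(◇(p → s) → q) → (□◇(p → s) → □q)):
1. ¬(□(◇(p → s) → q) → (□◇(p → s) → □q)), u
2. □(◇(p → s) → q), u
3. ¬(□◇(p → s) → □q), u
4. □◇(p → s), u
5. ¬□q, u
6. ¬q, v
7. ◇(p → s) → q, v
8. ◇(p → s), v
9. ¬◇(p → s), v
10. p → s, w
11. ¬(p → s), w
12. p, w
13. ¬s, w
14. s, w
Accessibility: uRv, vRw
Branch closes: s and ¬s both at w.
All branches of the negation close; one closing branch shown above.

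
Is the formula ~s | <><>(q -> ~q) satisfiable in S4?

Satisfiable

1. ~s | <><>(q -> ~q), w0
2. <><>(q -> ~q), w0
3. <>(q -> ~q), w1
4. q -> ~q, w2
5. ~q, w2
Accessibility: w0Rw0, w0Rw1, w0Rw2, w1Rw1, w1Rw2, w2Rw2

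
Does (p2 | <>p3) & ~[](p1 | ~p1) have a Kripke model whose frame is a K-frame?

No, unsatisfiable

1. (p2 | <>p3) & ~[](p1 | ~p1), w0
2. p2 | <>p3, w0
3. ~[](p1 | ~p1), w0
4. <>p3, w0
5. ~(p1 | ~p1), w1
6. ~p1, w1
7. p1, w1
Accessibility: w0Rw1
Branch closes: p1 and ~p1 both at w1.
All branches of the tableau close; one closing branch shown above.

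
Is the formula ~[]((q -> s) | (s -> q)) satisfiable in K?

1. ~[]((q -> s) | (s -> q)), w0
2. ~((q -> s) | (s -> q)), w1   [~[]-rule on 1: fresh world w1, w0Rw1]
3. ~(q -> s), w1   [~|-rule on 2]
4. ~(s -> q), w1   [~|-rule on 2]
5. q, w1   [~->-rule on 3]
6. ~s, w1   [~->-rule on 3]
7. s, w1   [~->-rule on 4]
8. ~q, w1   [~->-rule on 4]
Accessibility: w0Rw1
Branch closes: s and ~s both at w1.
Every branch closes; the branch above is one of them.

Unsatisfiable (every branch closes)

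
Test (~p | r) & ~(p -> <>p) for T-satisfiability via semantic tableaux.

1. (~p | r) & ~(p -> <>p), 0
2. ~p | r, 0
3. ~(p -> <>p), 0
4. p, 0
5. ~<>p, 0
6. ~p, 0
Accessibility: 0R0
Branch closes: p and ~p both at 0.
Every branch closes; the branch above is one of them.

Unsatisfiable (every branch closes)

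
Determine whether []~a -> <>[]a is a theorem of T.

Tableau for the negation ~([]~a -> <>[]a):
1. ~([]~a -> <>[]a), w0
2. []~a, w0
3. ~<>[]a, w0
4. ~a, w0
5. ~[]a, w0
6. ~a, w1
7. ~[]a, w1
8. ~a, w2
Accessibility: w0Rw0, w0Rw1, w1Rw1, w1Rw2, w2Rw2
The negation has an open branch (countermodel exists).

Not valid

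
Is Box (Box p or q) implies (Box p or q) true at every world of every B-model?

Tableau for the negation not (Box (Box p or q) implies (Box p or q)):
1. not (Box (Box p or q) implies (Box p or q)), 0
2. Box (Box p or q), 0
3. not (Box p or q), 0
4. not Box p, 0
5. not q, 0
6. Box p or q, 0
7. Box p, 0
8. p, 0
9. not p, 1
10. Box p or q, 1
11. p, 1
Accessibility: 0R0, 0R1, 1R0, 1R1
Branch closes: p and not p both at 1.
All branches of the negation close; one closing branch shown above.

Valid in B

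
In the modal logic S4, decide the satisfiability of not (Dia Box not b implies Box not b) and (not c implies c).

1. not (Dia Box not b implies Box not b) and (not c implies c), 0
2. not (Dia Box not b implies Box not b), 0
3. not c implies c, 0
4. Dia Box not b, 0
5. not Box not b, 0
6. c, 0
7. Box not b, 1
8. not b, 1
9. b, 2
Accessibility: 0R0, 0R1, 0R2, 1R1, 2R2

Satisfiable (open branch found)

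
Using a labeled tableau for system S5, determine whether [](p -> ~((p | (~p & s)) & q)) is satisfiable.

1. [](p -> ~((p | (~p & s)) & q)), 0
2. p -> ~((p | (~p & s)) & q), 0
3. ~((p | (~p & s)) & q), 0
4. ~q, 0
Accessibility: 0R0

Satisfiable (open branch found)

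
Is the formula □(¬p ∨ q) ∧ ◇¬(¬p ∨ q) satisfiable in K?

No, unsatisfiable

1. □(¬p ∨ q) ∧ ◇¬(¬p ∨ q), w0
2. □(¬p ∨ q), w0   [∧-rule on 1]
3. ◇¬(¬p ∨ q), w0   [∧-rule on 1]
4. ¬(¬p ∨ q), w1   [◇-rule on 3: fresh world w1, w0Rw1]
5. p, w1   [¬∨-rule on 4]
6. ¬q, w1   [¬∨-rule on 4]
7. ¬p ∨ q, w1   [□-rule on 2 via w0Rw1]
8. q, w1   [∨-rule on 7 (branches; this branch)]
Accessibility: w0Rw1
Branch closes: q and ¬q both at w1.
Every branch closes; the branch above is one of them.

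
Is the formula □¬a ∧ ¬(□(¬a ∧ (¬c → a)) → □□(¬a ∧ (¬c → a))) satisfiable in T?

Satisfiable (open branch found)

1. □¬a ∧ ¬(□(¬a ∧ (¬c → a)) → □□(¬a ∧ (¬c → a))), u
2. □¬a, u
3. ¬(□(¬a ∧ (¬c → a)) → □□(¬a ∧ (¬c → a))), u
4. □(¬a ∧ (¬c → a)), u
5. ¬□□(¬a ∧ (¬c → a)), u
6. ¬a, u
7. ¬a ∧ (¬c → a), u
8. ¬c → a, u
9. c, u
10. ¬□(¬a ∧ (¬c → a)), v
11. ¬a, v
12. ¬a ∧ (¬c → a), v
13. ¬c → a, v
14. c, v
15. ¬(¬a ∧ (¬c → a)), w
16. ¬(¬c → a), w
17. ¬c, w
18. ¬a, w
Accessibility: uRu, uRv, vRv, vRw, wRw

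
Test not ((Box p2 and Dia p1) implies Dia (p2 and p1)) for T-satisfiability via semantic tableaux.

No, unsatisfiable

1. not ((Box p2 and Dia p1) implies Dia (p2 and p1)), w0
2. Box p2 and Dia p1, w0   [neg-implies-rule on 1]
3. not Dia (p2 and p1), w0   [neg-implies-rule on 1]
4. Box p2, w0   [and-rule on 2]
5. Dia p1, w0   [and-rule on 2]
6. not (p2 and p1), w0   [neg-Dia-rule on 3 via w0Rw0]
7. p2, w0   [Box-rule on 4 via w0Rw0]
8. not p1, w0   [neg-and-rule on 6 (branches; this branch)]
9. p1, w1   [Dia-rule on 5: fresh world w1, w0Rw1]
10. not (p2 and p1), w1   [neg-Dia-rule on 3 via w0Rw1]
11. p2, w1   [Box-rule on 4 via w0Rw1]
12. not p1, w1   [neg-and-rule on 10 (branches; this branch)]
Accessibility: w0Rw0, w0Rw1, w1Rw1
Branch closes: p1 and not p1 both at w1.
(One branch shown.) All branches close.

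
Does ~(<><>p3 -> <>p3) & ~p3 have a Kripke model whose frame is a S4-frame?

Unsatisfiable (every branch closes)

1. ~(<><>p3 -> <>p3) & ~p3, 0
2. ~(<><>p3 -> <>p3), 0   [&-rule on 1]
3. ~p3, 0   [&-rule on 1]
4. <><>p3, 0   [~->-rule on 2]
5. ~<>p3, 0   [~->-rule on 2]
6. <>p3, 1   [<>-rule on 4: fresh world 1, 0R1]
7. ~p3, 1   [~<>-rule on 5 via 0R1]
8. p3, 2   [<>-rule on 6: fresh world 2, 1R2]
9. ~p3, 2   [~<>-rule on 5 via 0R2]
Accessibility: 0R0, 0R1, 0R2, 1R1, 1R2, 2R2
Branch closes: p3 and ~p3 both at 2.
All branches of the tableau close; one closing branch shown above.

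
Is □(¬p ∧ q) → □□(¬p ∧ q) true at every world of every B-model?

Tableau for the negation ¬(□(¬p ∧ q) → □□(¬p ∧ q)):
1. ¬(□(¬p ∧ q) → □□(¬p ∧ q)), w0
2. □(¬p ∧ q), w0
3. ¬□□(¬p ∧ q), w0
4. ¬p ∧ q, w0
5. ¬p, w0
6. q, w0
7. ¬□(¬p ∧ q), w1
8. ¬p ∧ q, w1
9. ¬p, w1
10. q, w1
11. ¬(¬p ∧ q), w2
12. ¬q, w2
Accessibility: w0Rw0, w0Rw1, w1Rw0, w1Rw1, w1Rw2, w2Rw1, w2Rw2
The negation has an open branch (countermodel exists).

No, not valid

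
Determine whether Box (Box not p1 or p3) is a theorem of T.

Tableau for the negation not Box (Box not p1 or p3):
1. not Box (Box not p1 or p3), 0
2. not (Box not p1 or p3), 1
3. not Box not p1, 1
4. not p3, 1
5. p1, 2
Accessibility: 0R0, 0R1, 1R1, 1R2, 2R2
The negation has an open branch (countermodel exists).

Not valid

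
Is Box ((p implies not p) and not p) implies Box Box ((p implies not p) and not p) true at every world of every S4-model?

Tableau for the negation not (Box ((p implies not p) and not p) implies Box Box ((p implies not p) and not p)):
1. not (Box ((p implies not p) and not p) implies Box Box ((p implies not p) and not p)), u
2. Box ((p implies not p) and not p), u
3. not Box Box ((p implies not p) and not p), u
4. (p implies not p) and not p, u
5. p implies not p, u
6. not p, u
7. not Box ((p implies not p) and not p), v
8. (p implies not p) and not p, v
9. p implies not p, v
10. not p, v
11. not ((p implies not p) and not p), w
12. (p implies not p) and not p, w
13. p implies not p, w
14. not p, w
15. not (p implies not p), w
16. p, w
Accessibility: uRu, uRv, uRw, vRv, vRw, wRw
Branch closes: p and not p both at w.
Every branch of the negation's tableau closes; the branch above is one of them.

Valid in S4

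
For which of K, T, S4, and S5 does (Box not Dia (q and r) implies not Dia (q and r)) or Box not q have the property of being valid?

T, S4, S5

T-tableau for the negation not ((Box not Dia (q and r) implies not Dia (q and r)) or Box not q):
1. not ((Box not Dia (q and r) implies not Dia (q and r)) or Box not q), 0
2. not (Box not Dia (q and r) implies not Dia (q and r)), 0
3. not Box not q, 0
4. Box not Dia (q and r), 0
5. Dia (q and r), 0
6. not Dia (q and r), 0
7. not (q and r), 0
8. not r, 0
9. q, 1
10. not Dia (q and r), 1
11. not (q and r), 1
12. not r, 1
13. q and r, 2
14. q, 2
15. r, 2
16. not Dia (q and r), 2
17. not (q and r), 2
18. not r, 2
Accessibility: 0R0, 0R1, 0R2, 1R1, 2R2
Branch closes: r and not r both at 2.
Every branch closes (one shown): valid in T, hence also in S4, S5 (every theorem of T is a theorem of S4 and S5).
K-tableau for the negation not ((Box not Dia (q and r) implies not Dia (q and r)) or Box not q):
1. not ((Box not Dia (q and r) implies not Dia (q and r)) or Box not q), 0
2. not (Box not Dia (q and r) implies not Dia (q and r)), 0
3. not Box not q, 0
4. Box not Dia (q and r), 0
5. Dia (q and r), 0
6. q, 1
7. not Dia (q and r), 1
8. q and r, 2
9. q, 2
10. r, 2
11. not Dia (q and r), 2
Accessibility: 0R1, 0R2
Complete open branch: countermodel on a K-frame, so not valid in K.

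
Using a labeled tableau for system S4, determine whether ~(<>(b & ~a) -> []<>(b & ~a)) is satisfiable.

Satisfiable (open branch found)

1. ~(<>(b & ~a) -> []<>(b & ~a)), 0
2. <>(b & ~a), 0   [~->-rule on 1]
3. ~[]<>(b & ~a), 0   [~->-rule on 1]
4. b & ~a, 1   [<>-rule on 2: fresh world 1, 0R1]
5. b, 1   [&-rule on 4]
6. ~a, 1   [&-rule on 4]
7. ~<>(b & ~a), 2   [~[]-rule on 3: fresh world 2, 0R2]
8. ~(b & ~a), 2   [~<>-rule on 7 via 2R2]
9. a, 2   [~&-rule on 8 (branches; this branch)]
Accessibility: 0R0, 0R1, 0R2, 1R1, 2R2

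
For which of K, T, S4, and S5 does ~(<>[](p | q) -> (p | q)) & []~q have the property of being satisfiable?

S5-tableau for the formula:
1. ~(<>[](p | q) -> (p | q)) & []~q, u
2. ~(<>[](p | q) -> (p | q)), u
3. []~q, u
4. <>[](p | q), u
5. ~(p | q), u
6. ~p, u
7. ~q, u
8. [](p | q), v
9. ~q, v
10. p | q, u
11. p | q, v
12. q, u
Accessibility: uRu, uRv, vRu, vRv
Branch closes: q and ~q both at u.
Every branch closes (one shown): unsatisfiable in S5.
S4-tableau for the formula:
1. ~(<>[](p | q) -> (p | q)) & []~q, u
2. ~(<>[](p | q) -> (p | q)), u
3. []~q, u
4. <>[](p | q), u
5. ~(p | q), u
6. ~p, u
7. ~q, u
8. [](p | q), v
9. ~q, v
10. p | q, v
11. p, v
Accessibility: uRu, uRv, vRv
Complete open branch: satisfiable in S4, hence also in K, T (this S4-model is also a K-model and a T-model).

K, T, S4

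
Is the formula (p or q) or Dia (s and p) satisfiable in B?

1. (p or q) or Dia (s and p), u
2. Dia (s and p), u
3. s and p, v
4. s, v
5. p, v
Accessibility: uRu, uRv, vRu, vRv

Satisfiable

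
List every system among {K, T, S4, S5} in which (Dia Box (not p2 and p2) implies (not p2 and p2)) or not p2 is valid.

T, S4, S5

T-tableau for the negation not ((Dia Box (not p2 and p2) implies (not p2 and p2)) or not p2):
1. not ((Dia Box (not p2 and p2) implies (not p2 and p2)) or not p2), u
2. not (Dia Box (not p2 and p2) implies (not p2 and p2)), u
3. p2, u
4. Dia Box (not p2 and p2), u
5. not (not p2 and p2), u
6. Box (not p2 and p2), v
7. not p2 and p2, v
8. not p2, v
9. p2, v
Accessibility: uRu, uRv, vRv
Branch closes: p2 and not p2 both at v.
Every branch closes (one shown): valid in T, hence also in S4, S5 (every theorem of T is a theorem of S4 and S5).
K-tableau for the negation not ((Dia Box (not p2 and p2) implies (not p2 and p2)) or not p2):
1. not ((Dia Box (not p2 and p2) implies (not p2 and p2)) or not p2), u
2. not (Dia Box (not p2 and p2) implies (not p2 and p2)), u
3. p2, u
4. Dia Box (not p2 and p2), u
5. not (not p2 and p2), u
6. Box (not p2 and p2), v
Accessibility: uRv
Complete open branch: countermodel on a K-frame, so not valid in K.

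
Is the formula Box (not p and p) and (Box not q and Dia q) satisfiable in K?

No, unsatisfiable

1. Box (not p and p) and (Box not q and Dia q), 0
2. Box (not p and p), 0   [and-rule on 1]
3. Box not q and Dia q, 0   [and-rule on 1]
4. Box not q, 0   [and-rule on 3]
5. Dia q, 0   [and-rule on 3]
6. q, 1   [Dia-rule on 5: fresh world 1, 0R1]
7. not p and p, 1   [Box-rule on 2 via 0R1]
8. not p, 1   [and-rule on 7]
9. p, 1   [and-rule on 7]
Accessibility: 0R1
Branch closes: p and not p both at 1.
Every branch closes; the branch above is one of them.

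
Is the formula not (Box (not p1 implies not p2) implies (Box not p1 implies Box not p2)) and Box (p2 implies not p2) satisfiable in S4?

No, unsatisfiable

1. not (Box (not p1 implies not p2) implies (Box not p1 implies Box not p2)) and Box (p2 implies not p2), w0
2. not (Box (not p1 implies not p2) implies (Box not p1 implies Box not p2)), w0   [and-rule on 1]
3. Box (p2 implies not p2), w0   [and-rule on 1]
4. Box (not p1 implies not p2), w0   [neg-implies-rule on 2]
5. not (Box not p1 implies Box not p2), w0   [neg-implies-rule on 2]
6. Box not p1, w0   [neg-implies-rule on 5]
7. not Box not p2, w0   [neg-implies-rule on 5]
8. p2 implies not p2, w0   [Box-rule on 3 via w0Rw0]
9. not p1 implies not p2, w0   [Box-rule on 4 via w0Rw0]
10. not p1, w0   [Box-rule on 6 via w0Rw0]
11. not p2, w0   [implies-rule on 8 (branches; this branch)]
12. p2, w1   [neg-Box-rule on 7: fresh world w1, w0Rw1]
13. p2 implies not p2, w1   [Box-rule on 3 via w0Rw1]
14. not p1 implies not p2, w1   [Box-rule on 4 via w0Rw1]
15. not p1, w1   [Box-rule on 6 via w0Rw1]
16. not p2, w1   [implies-rule on 13 (branches; this branch)]
Accessibility: w0Rw0, w0Rw1, w1Rw1
Branch closes: p2 and not p2 both at w1.
(One branch shown.) All branches close.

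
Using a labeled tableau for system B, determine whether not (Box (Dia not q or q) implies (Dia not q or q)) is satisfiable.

1. not (Box (Dia not q or q) implies (Dia not q or q)), 0
2. Box (Dia not q or q), 0   [neg-implies-rule on 1]
3. not (Dia not q or q), 0   [neg-implies-rule on 1]
4. not Dia not q, 0   [neg-or-rule on 3]
5. not q, 0   [neg-or-rule on 3]
6. Dia not q or q, 0   [Box-rule on 2 via 0R0]
7. q, 0   [neg-Dia-rule on 4 via 0R0]
Accessibility: 0R0
Branch closes: q and not q both at 0.
(One branch shown.) All branches close.

Unsatisfiable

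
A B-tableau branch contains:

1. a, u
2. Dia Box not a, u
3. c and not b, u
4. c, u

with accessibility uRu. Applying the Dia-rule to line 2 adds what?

a fresh world v with uRv, and Box not a at v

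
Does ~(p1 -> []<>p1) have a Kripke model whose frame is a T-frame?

Satisfiable

1. ~(p1 -> []<>p1), 0
2. p1, 0   [~->-rule on 1]
3. ~[]<>p1, 0   [~->-rule on 1]
4. ~<>p1, 1   [~[]-rule on 3: fresh world 1, 0R1]
5. ~p1, 1   [~<>-rule on 4 via 1R1]
Accessibility: 0R0, 0R1, 1R1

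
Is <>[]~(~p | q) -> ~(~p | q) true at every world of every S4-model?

Tableau for the negation ~(<>[]~(~p | q) -> ~(~p | q)):
1. ~(<>[]~(~p | q) -> ~(~p | q)), 0
2. <>[]~(~p | q), 0
3. ~p | q, 0
4. q, 0
5. []~(~p | q), 1
6. ~(~p | q), 1
7. p, 1
8. ~q, 1
Accessibility: 0R0, 0R1, 1R1
The negation has an open branch (countermodel exists).

Not valid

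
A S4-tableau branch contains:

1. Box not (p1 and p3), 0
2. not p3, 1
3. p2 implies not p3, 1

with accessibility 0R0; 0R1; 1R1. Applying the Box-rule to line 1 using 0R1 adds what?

not (p1 and p3), 1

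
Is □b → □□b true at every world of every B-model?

Tableau for the negation ¬(□b → □□b):
1. ¬(□b → □□b), 0
2. □b, 0
3. ¬□□b, 0
4. b, 0
5. ¬□b, 1
6. b, 1
7. ¬b, 2
Accessibility: 0R0, 0R1, 1R0, 1R1, 1R2, 2R1, 2R2
The negation has an open branch (countermodel exists).

Not valid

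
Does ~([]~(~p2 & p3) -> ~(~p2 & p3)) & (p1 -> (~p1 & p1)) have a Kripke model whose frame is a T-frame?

No, unsatisfiable

1. ~([]~(~p2 & p3) -> ~(~p2 & p3)) & (p1 -> (~p1 & p1)), 0
2. ~([]~(~p2 & p3) -> ~(~p2 & p3)), 0
3. p1 -> (~p1 & p1), 0
4. []~(~p2 & p3), 0
5. ~p2 & p3, 0
6. ~p2, 0
7. p3, 0
8. ~(~p2 & p3), 0
9. ~p1 & p1, 0
10. ~p1, 0
11. p1, 0
Accessibility: 0R0
Branch closes: p1 and ~p1 both at 0.
Every branch closes; the branch above is one of them.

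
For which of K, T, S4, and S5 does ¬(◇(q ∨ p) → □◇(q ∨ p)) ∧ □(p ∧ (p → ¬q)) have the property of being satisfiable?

K

K-tableau for the formula:
1. ¬(◇(q ∨ p) → □◇(q ∨ p)) ∧ □(p ∧ (p → ¬q)), w0
2. ¬(◇(q ∨ p) → □◇(q ∨ p)), w0
3. □(p ∧ (p → ¬q)), w0
4. ◇(q ∨ p), w0
5. ¬□◇(q ∨ p), w0
6. q ∨ p, w1
7. p ∧ (p → ¬q), w1
8. p, w1
9. p → ¬q, w1
10. ¬q, w1
11. ¬◇(q ∨ p), w2
12. p ∧ (p → ¬q), w2
13. p, w2
14. p → ¬q, w2
15. ¬q, w2
Accessibility: w0Rw1, w0Rw2
Complete open branch: satisfiable in K.
T-tableau for the formula:
1. ¬(◇(q ∨ p) → □◇(q ∨ p)) ∧ □(p ∧ (p → ¬q)), w0
2. ¬(◇(q ∨ p) → □◇(q ∨ p)), w0
3. □(p ∧ (p → ¬q)), w0
4. ◇(q ∨ p), w0
5. ¬□◇(q ∨ p), w0
6. p ∧ (p → ¬q), w0
7. p, w0
8. p → ¬q, w0
9. ¬q, w0
10. q ∨ p, w1
11. p ∧ (p → ¬q), w1
12. p, w1
13. p → ¬q, w1
14. ¬q, w1
15. ¬◇(q ∨ p), w2
16. p ∧ (p → ¬q), w2
17. p, w2
18. p → ¬q, w2
19. ¬(q ∨ p), w2
20. ¬q, w2
21. ¬p, w2
Accessibility: w0Rw0, w0Rw1, w0Rw2, w1Rw1, w2Rw2
Branch closes: p and ¬p both at w2.
Every branch closes (one shown): unsatisfiable in T, hence also in S4, S5 (every S4/S5-frame is a T-frame).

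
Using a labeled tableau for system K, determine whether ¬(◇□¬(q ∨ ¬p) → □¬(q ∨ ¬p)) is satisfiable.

Satisfiable

1. ¬(◇□¬(q ∨ ¬p) → □¬(q ∨ ¬p)), 0
2. ◇□¬(q ∨ ¬p), 0   [¬→-rule on 1]
3. ¬□¬(q ∨ ¬p), 0   [¬→-rule on 1]
4. □¬(q ∨ ¬p), 1   [◇-rule on 2: fresh world 1, 0R1]
5. q ∨ ¬p, 2   [¬□-rule on 3: fresh world 2, 0R2]
6. ¬p, 2   [∨-rule on 5 (branches; this branch)]
Accessibility: 0R1, 0R2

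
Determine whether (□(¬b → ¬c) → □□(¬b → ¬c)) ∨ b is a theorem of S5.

Tableau for the negation ¬((□(¬b → ¬c) → □□(¬b → ¬c)) ∨ b):
1. ¬((□(¬b → ¬c) → □□(¬b → ¬c)) ∨ b), u
2. ¬(□(¬b → ¬c) → □□(¬b → ¬c)), u
3. ¬b, u
4. □(¬b → ¬c), u
5. ¬□□(¬b → ¬c), u
6. ¬b → ¬c, u
7. ¬c, u
8. ¬□(¬b → ¬c), v
9. ¬b → ¬c, v
10. ¬c, v
11. ¬(¬b → ¬c), w
12. ¬b, w
13. c, w
14. ¬b → ¬c, w
15. ¬c, w
Accessibility: uRu, uRv, uRw, vRu, vRv, vRw, wRu, wRv, wRw
Branch closes: c and ¬c both at w.
All branches of the negation close; one closing branch shown above.

Valid in S5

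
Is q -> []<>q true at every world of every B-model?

Tableau for the negation ~(q -> []<>q):
1. ~(q -> []<>q), 0
2. q, 0
3. ~[]<>q, 0
4. ~<>q, 1
5. ~q, 0
Accessibility: 0R0, 0R1, 1R0, 1R1
Branch closes: q and ~q both at 0.
Every branch of the negation's tableau closes; the branch above is one of them.

Valid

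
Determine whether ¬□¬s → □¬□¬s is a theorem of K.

No, not valid

Tableau for the negation ¬(¬□¬s → □¬□¬s):
1. ¬(¬□¬s → □¬□¬s), 0
2. ¬□¬s, 0   [¬→-rule on 1]
3. ¬□¬□¬s, 0   [¬→-rule on 1]
4. s, 1   [¬□-rule on 2: fresh world 1, 0R1]
5. □¬s, 2   [¬□-rule on 3: fresh world 2, 0R2]
Accessibility: 0R1, 0R2
The negation has an open branch (countermodel exists).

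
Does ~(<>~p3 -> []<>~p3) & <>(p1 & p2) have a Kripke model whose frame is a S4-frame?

1. ~(<>~p3 -> []<>~p3) & <>(p1 & p2), 0
2. ~(<>~p3 -> []<>~p3), 0   [&-rule on 1]
3. <>(p1 & p2), 0   [&-rule on 1]
4. <>~p3, 0   [~->-rule on 2]
5. ~[]<>~p3, 0   [~->-rule on 2]
6. p1 & p2, 1   [<>-rule on 3: fresh world 1, 0R1]
7. p1, 1   [&-rule on 6]
8. p2, 1   [&-rule on 6]
9. ~p3, 2   [<>-rule on 4: fresh world 2, 0R2]
10. ~<>~p3, 3   [~[]-rule on 5: fresh world 3, 0R3]
11. p3, 3   [~<>-rule on 10 via 3R3]
Accessibility: 0R0, 0R1, 0R2, 0R3, 1R1, 2R2, 3R3

Yes, satisfiable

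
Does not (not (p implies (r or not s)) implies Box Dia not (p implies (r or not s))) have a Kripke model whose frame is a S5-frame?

1. not (not (p implies (r or not s)) implies Box Dia not (p implies (r or not s))), 0
2. not (p implies (r or not s)), 0   [neg-implies-rule on 1]
3. not Box Dia not (p implies (r or not s)), 0   [neg-implies-rule on 1]
4. p, 0   [neg-implies-rule on 2]
5. not (r or not s), 0   [neg-implies-rule on 2]
6. not r, 0   [neg-or-rule on 5]
7. s, 0   [neg-or-rule on 5]
8. not Dia not (p implies (r or not s)), 1   [neg-Box-rule on 3: fresh world 1, 0R1]
9. p implies (r or not s), 0   [neg-Dia-rule on 8 via 1R0]
10. p implies (r or not s), 1   [neg-Dia-rule on 8 via 1R1]
11. r or not s, 0   [implies-rule on 9 (branches; this branch)]
12. r or not s, 1   [implies-rule on 10 (branches; this branch)]
13. not s, 0   [or-rule on 11 (branches; this branch)]
Accessibility: 0R0, 0R1, 1R0, 1R1
Branch closes: s and not s both at 0.
All branches of the tableau close; one closing branch shown above.

Unsatisfiable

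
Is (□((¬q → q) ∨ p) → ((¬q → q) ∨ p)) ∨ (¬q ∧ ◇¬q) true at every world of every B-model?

Tableau for the negation ¬((□((¬q → q) ∨ p) → ((¬q → q) ∨ p)) ∨ (¬q ∧ ◇¬q)):
1. ¬((□((¬q → q) ∨ p) → ((¬q → q) ∨ p)) ∨ (¬q ∧ ◇¬q)), u
2. ¬(□((¬q → q) ∨ p) → ((¬q → q) ∨ p)), u
3. ¬(¬q ∧ ◇¬q), u
4. □((¬q → q) ∨ p), u
5. ¬((¬q → q) ∨ p), u
6. ¬(¬q → q), u
7. ¬p, u
8. ¬q, u
9. (¬q → q) ∨ p, u
10. ¬◇¬q, u
11. q, u
Accessibility: uRu
Branch closes: q and ¬q both at u.
Every branch of the negation's tableau closes; the branch above is one of them.

Yes, valid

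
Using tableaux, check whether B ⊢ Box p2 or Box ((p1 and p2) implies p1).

Tableau for the negation not (Box p2 or Box ((p1 and p2) implies p1)):
1. not (Box p2 or Box ((p1 and p2) implies p1)), u
2. not Box p2, u
3. not Box ((p1 and p2) implies p1), u
4. not p2, v
5. not ((p1 and p2) implies p1), w
6. p1 and p2, w
7. not p1, w
8. p1, w
9. p2, w
Accessibility: uRu, uRv, uRw, vRu, vRv, wRu, wRw
Branch closes: p1 and not p1 both at w.
All branches of the negation close; one closing branch shown above.

Valid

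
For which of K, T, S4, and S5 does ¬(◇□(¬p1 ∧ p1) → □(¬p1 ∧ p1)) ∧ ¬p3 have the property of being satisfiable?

T-tableau for the formula:
1. ¬(◇□(¬p1 ∧ p1) → □(¬p1 ∧ p1)) ∧ ¬p3, w0
2. ¬(◇□(¬p1 ∧ p1) → □(¬p1 ∧ p1)), w0
3. ¬p3, w0
4. ◇□(¬p1 ∧ p1), w0
5. ¬□(¬p1 ∧ p1), w0
6. □(¬p1 ∧ p1), w1
7. ¬p1 ∧ p1, w1
8. ¬p1, w1
9. p1, w1
Accessibility: w0Rw0, w0Rw1, w1Rw1
Branch closes: p1 and ¬p1 both at w1.
Every branch closes (one shown): unsatisfiable in T, hence also in S4, S5 (every S4/S5-frame is a T-frame).
K-tableau for the formula:
1. ¬(◇□(¬p1 ∧ p1) → □(¬p1 ∧ p1)) ∧ ¬p3, w0
2. ¬(◇□(¬p1 ∧ p1) → □(¬p1 ∧ p1)), w0
3. ¬p3, w0
4. ◇□(¬p1 ∧ p1), w0
5. ¬□(¬p1 ∧ p1), w0
6. □(¬p1 ∧ p1), w1
7. ¬(¬p1 ∧ p1), w2
8. ¬p1, w2
Accessibility: w0Rw1, w0Rw2
Complete open branch: satisfiable in K.

K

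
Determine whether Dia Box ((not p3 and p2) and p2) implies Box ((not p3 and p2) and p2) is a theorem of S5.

Valid in S5

Tableau for the negation not (Dia Box ((not p3 and p2) and p2) implies Box ((not p3 and p2) and p2)):
1. not (Dia Box ((not p3 and p2) and p2) implies Box ((not p3 and p2) and p2)), u
2. Dia Box ((not p3 and p2) and p2), u
3. not Box ((not p3 and p2) and p2), u
4. Box ((not p3 and p2) and p2), v
5. (not p3 and p2) and p2, u
6. not p3 and p2, u
7. p2, u
8. not p3, u
9. (not p3 and p2) and p2, v
10. not p3 and p2, v
11. p2, v
12. not p3, v
13. not ((not p3 and p2) and p2), w
14. (not p3 and p2) and p2, w
15. not p3 and p2, w
16. p2, w
17. not p3, w
18. not (not p3 and p2), w
19. not p2, w
Accessibility: uRu, uRv, uRw, vRu, vRv, vRw, wRu, wRv, wRw
Branch closes: p2 and not p2 both at w.
Every branch of the negation's tableau closes; the branch above is one of them.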